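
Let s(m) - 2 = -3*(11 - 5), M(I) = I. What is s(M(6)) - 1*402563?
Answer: -402579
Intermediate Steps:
s(m) = -16 (s(m) = 2 - 3*(11 - 5) = 2 - 3*6 = 2 - 18 = -16)
s(M(6)) - 1*402563 = -16 - 1*402563 = -16 - 402563 = -402579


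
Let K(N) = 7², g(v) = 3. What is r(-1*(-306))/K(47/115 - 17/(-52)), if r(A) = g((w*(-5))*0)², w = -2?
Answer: 9/49 ≈ 0.18367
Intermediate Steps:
K(N) = 49
r(A) = 9 (r(A) = 3² = 9)
r(-1*(-306))/K(47/115 - 17/(-52)) = 9/49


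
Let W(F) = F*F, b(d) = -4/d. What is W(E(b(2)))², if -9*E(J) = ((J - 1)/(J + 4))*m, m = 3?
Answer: 1/16 ≈ 0.062500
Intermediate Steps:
E(J) = -(-1 + J)/(3*(4 + J)) (E(J) = -(J - 1)/(J + 4)*3/9 = -(-1 + J)/(4 + J)*3/9 = -(-1 + J)/(3*(4 + J)))
W(F) = F²
W(E(b(2)))² = (((1 - (-4)/2)/(3*(4 - 4/2)))²)² = (((1 - (-4)/2)/(3*(4 - 4*½)))²)² = (((1 - 1*(-2))/(3*(4 - 2)))²)² = (((⅓)*(1 + 2)/2)²)² = (((⅓)*(½)*3)²)² = ((½)²)² = (¼)² = 1/16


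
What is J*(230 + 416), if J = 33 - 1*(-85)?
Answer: 76228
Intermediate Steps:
J = 118 (J = 33 + 85 = 118)
J*(230 + 416) = 118*(230 + 416) = 118*646 = 76228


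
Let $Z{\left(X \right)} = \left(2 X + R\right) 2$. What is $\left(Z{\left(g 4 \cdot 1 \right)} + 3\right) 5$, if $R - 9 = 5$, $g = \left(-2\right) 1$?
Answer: $-5$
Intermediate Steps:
$g = -2$
$R = 14$ ($R = 9 + 5 = 14$)
$Z{\left(X \right)} = 28 + 4 X$ ($Z{\left(X \right)} = \left(2 X + 14\right) 2 = \left(14 + 2 X\right) 2 = 28 + 4 X$)
$\left(Z{\left(g 4 \cdot 1 \right)} + 3\right) 5 = \left(\left(28 + 4 \left(-2\right) 4 \cdot 1\right) + 3\right) 5 = \left(\left(28 + 4 \left(\left(-8\right) 1\right)\right) + 3\right) 5 = \left(\left(28 + 4 \left(-8\right)\right) + 3\right) 5 = \left(\left(28 - 32\right) + 3\right) 5 = \left(-4 + 3\right) 5 = \left(-1\right) 5 = -5$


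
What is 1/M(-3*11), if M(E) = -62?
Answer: -1/62 ≈ -0.016129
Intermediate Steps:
1/M(-3*11) = 1/(-62) = -1/62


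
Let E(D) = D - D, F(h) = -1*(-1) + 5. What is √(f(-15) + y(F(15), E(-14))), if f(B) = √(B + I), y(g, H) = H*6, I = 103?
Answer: 88^(¼) ≈ 3.0628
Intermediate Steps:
F(h) = 6 (F(h) = 1 + 5 = 6)
E(D) = 0
y(g, H) = 6*H
f(B) = √(103 + B) (f(B) = √(B + 103) = √(103 + B))
√(f(-15) + y(F(15), E(-14))) = √(√(103 - 15) + 6*0) = √(√88 + 0) = √(2*√22 + 0) = √(2*√22) = 2^(¾)*11^(¼)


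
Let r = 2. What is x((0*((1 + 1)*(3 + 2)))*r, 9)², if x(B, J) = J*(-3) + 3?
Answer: 576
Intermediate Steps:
x(B, J) = 3 - 3*J (x(B, J) = -3*J + 3 = 3 - 3*J)
x((0*((1 + 1)*(3 + 2)))*r, 9)² = (3 - 3*9)² = (3 - 27)² = (-24)² = 576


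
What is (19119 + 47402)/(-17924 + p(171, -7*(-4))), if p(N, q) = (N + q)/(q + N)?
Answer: -66521/17923 ≈ -3.7115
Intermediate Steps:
p(N, q) = 1 (p(N, q) = (N + q)/(N + q) = 1)
(19119 + 47402)/(-17924 + p(171, -7*(-4))) = (19119 + 47402)/(-17924 + 1) = 66521/(-17923) = 66521*(-1/17923) = -66521/17923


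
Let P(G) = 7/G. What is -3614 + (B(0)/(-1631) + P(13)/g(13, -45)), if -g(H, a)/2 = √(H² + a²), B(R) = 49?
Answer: -842069/233 - 7*√2194/57044 ≈ -3614.0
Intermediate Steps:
g(H, a) = -2*√(H² + a²)
-3614 + (B(0)/(-1631) + P(13)/g(13, -45)) = -3614 + (49/(-1631) + (7/13)/((-2*√(13² + (-45)²)))) = -3614 + (49*(-1/1631) + (7*(1/13))/((-2*√(169 + 2025)))) = -3614 + (-7/233 + 7/(13*((-2*√2194)))) = -3614 + (-7/233 + 7*(-√2194/4388)/13) = -3614 + (-7/233 - 7*√2194/57044) = -842069/233 - 7*√2194/57044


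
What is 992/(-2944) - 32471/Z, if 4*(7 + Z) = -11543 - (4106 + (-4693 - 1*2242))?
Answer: 5839163/402132 ≈ 14.521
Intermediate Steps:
Z = -4371/2 (Z = -7 + (-11543 - (4106 + (-4693 - 1*2242)))/4 = -7 + (-11543 - (4106 + (-4693 - 2242)))/4 = -7 + (-11543 - (4106 - 6935))/4 = -7 + (-11543 - 1*(-2829))/4 = -7 + (-11543 + 2829)/4 = -7 + (1/4)*(-8714) = -7 - 4357/2 = -4371/2 ≈ -2185.5)
992/(-2944) - 32471/Z = 992/(-2944) - 32471/(-4371/2) = 992*(-1/2944) - 32471*(-2/4371) = -31/92 + 64942/4371 = 5839163/402132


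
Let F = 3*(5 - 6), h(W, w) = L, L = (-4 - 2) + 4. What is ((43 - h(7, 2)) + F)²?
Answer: 1764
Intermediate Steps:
L = -2 (L = -6 + 4 = -2)
h(W, w) = -2
F = -3 (F = 3*(-1) = -3)
((43 - h(7, 2)) + F)² = ((43 - 1*(-2)) - 3)² = ((43 + 2) - 3)² = (45 - 3)² = 42² = 1764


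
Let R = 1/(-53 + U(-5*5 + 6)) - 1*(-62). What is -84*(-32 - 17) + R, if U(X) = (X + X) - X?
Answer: 300815/72 ≈ 4178.0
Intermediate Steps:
U(X) = X (U(X) = 2*X - X = X)
R = 4463/72 (R = 1/(-53 + (-5*5 + 6)) - 1*(-62) = 1/(-53 + (-25 + 6)) + 62 = 1/(-53 - 19) + 62 = 1/(-72) + 62 = -1/72 + 62 = 4463/72 ≈ 61.986)
-84*(-32 - 17) + R = -84*(-32 - 17) + 4463/72 = -84*(-49) + 4463/72 = 4116 + 4463/72 = 300815/72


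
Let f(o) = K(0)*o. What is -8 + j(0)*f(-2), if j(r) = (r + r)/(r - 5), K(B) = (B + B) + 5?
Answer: -8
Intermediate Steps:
K(B) = 5 + 2*B (K(B) = 2*B + 5 = 5 + 2*B)
j(r) = 2*r/(-5 + r) (j(r) = (2*r)/(-5 + r) = 2*r/(-5 + r))
f(o) = 5*o (f(o) = (5 + 2*0)*o = (5 + 0)*o = 5*o)
-8 + j(0)*f(-2) = -8 + (2*0/(-5 + 0))*(5*(-2)) = -8 + (2*0/(-5))*(-10) = -8 + (2*0*(-1/5))*(-10) = -8 + 0*(-10) = -8 + 0 = -8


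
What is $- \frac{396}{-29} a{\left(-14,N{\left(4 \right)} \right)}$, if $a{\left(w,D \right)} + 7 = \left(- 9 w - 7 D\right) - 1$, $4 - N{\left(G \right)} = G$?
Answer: $\frac{46728}{29} \approx 1611.3$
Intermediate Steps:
$N{\left(G \right)} = 4 - G$
$a{\left(w,D \right)} = -8 - 9 w - 7 D$ ($a{\left(w,D \right)} = -7 - \left(1 + 7 D + 9 w\right) = -8 - 9 w - 7 D$)
$- \frac{396}{-29} a{\left(-14,N{\left(4 \right)} \right)} = - \frac{396}{-29} \left(-8 - -126 - 7 \left(4 - 4\right)\right) = \left(-396\right) \left(- \frac{1}{29}\right) \left(-8 + 126 - 7 \left(4 - 4\right)\right) = \frac{396 \left(-8 + 126 - 0\right)}{29} = \frac{396 \left(-8 + 126 + 0\right)}{29} = \frac{396}{29} \cdot 118 = \frac{46728}{29}$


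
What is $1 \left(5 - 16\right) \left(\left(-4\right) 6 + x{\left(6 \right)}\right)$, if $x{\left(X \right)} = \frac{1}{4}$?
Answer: $\frac{1045}{4} \approx 261.25$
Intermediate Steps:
$x{\left(X \right)} = \frac{1}{4}$
$1 \left(5 - 16\right) \left(\left(-4\right) 6 + x{\left(6 \right)}\right) = 1 \left(5 - 16\right) \left(\left(-4\right) 6 + \frac{1}{4}\right) = 1 \left(5 - 16\right) \left(-24 + \frac{1}{4}\right) = 1 \left(-11\right) \left(- \frac{95}{4}\right) = \left(-11\right) \left(- \frac{95}{4}\right) = \frac{1045}{4}$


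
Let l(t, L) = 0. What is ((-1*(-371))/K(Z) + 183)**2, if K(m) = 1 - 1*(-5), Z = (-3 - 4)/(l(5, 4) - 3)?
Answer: 2157961/36 ≈ 59943.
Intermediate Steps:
Z = 7/3 (Z = (-3 - 4)/(0 - 3) = -7/(-3) = -7*(-1/3) = 7/3 ≈ 2.3333)
K(m) = 6 (K(m) = 1 + 5 = 6)
((-1*(-371))/K(Z) + 183)**2 = (-1*(-371)/6 + 183)**2 = (371*(1/6) + 183)**2 = (371/6 + 183)**2 = (1469/6)**2 = 2157961/36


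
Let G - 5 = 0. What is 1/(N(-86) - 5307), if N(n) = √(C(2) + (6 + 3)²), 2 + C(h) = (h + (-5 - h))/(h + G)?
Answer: -37149/197149195 - 2*√959/197149195 ≈ -0.00018875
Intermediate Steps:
G = 5 (G = 5 + 0 = 5)
C(h) = -2 - 5/(5 + h) (C(h) = -2 + (h + (-5 - h))/(h + 5) = -2 - 5/(5 + h))
N(n) = 2*√959/7 (N(n) = √((-15 - 2*2)/(5 + 2) + (6 + 3)²) = √((-15 - 4)/7 + 9²) = √((⅐)*(-19) + 81) = √(-19/7 + 81) = √(548/7) = 2*√959/7)
1/(N(-86) - 5307) = 1/(2*√959/7 - 5307) = 1/(-5307 + 2*√959/7)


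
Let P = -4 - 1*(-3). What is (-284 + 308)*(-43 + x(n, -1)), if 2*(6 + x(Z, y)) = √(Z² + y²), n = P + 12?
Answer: -1176 + 12*√122 ≈ -1043.5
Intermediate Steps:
P = -1 (P = -4 + 3 = -1)
n = 11 (n = -1 + 12 = 11)
x(Z, y) = -6 + √(Z² + y²)/2
(-284 + 308)*(-43 + x(n, -1)) = (-284 + 308)*(-43 + (-6 + √(11² + (-1)²)/2)) = 24*(-43 + (-6 + √(121 + 1)/2)) = 24*(-43 + (-6 + √122/2)) = 24*(-49 + √122/2) = -1176 + 12*√122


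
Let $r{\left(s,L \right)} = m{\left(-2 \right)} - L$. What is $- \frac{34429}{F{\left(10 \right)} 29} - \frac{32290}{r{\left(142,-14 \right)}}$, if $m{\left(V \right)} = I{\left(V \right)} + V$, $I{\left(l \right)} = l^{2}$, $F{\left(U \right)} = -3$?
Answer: $- \frac{1129183}{696} \approx -1622.4$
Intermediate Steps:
$m{\left(V \right)} = V + V^{2}$ ($m{\left(V \right)} = V^{2} + V = V + V^{2}$)
$r{\left(s,L \right)} = 2 - L$ ($r{\left(s,L \right)} = - 2 \left(1 - 2\right) - L = \left(-2\right) \left(-1\right) - L = 2 - L$)
$- \frac{34429}{F{\left(10 \right)} 29} - \frac{32290}{r{\left(142,-14 \right)}} = - \frac{34429}{\left(-3\right) 29} - \frac{32290}{2 - -14} = - \frac{34429}{-87} - \frac{32290}{2 + 14} = \left(-34429\right) \left(- \frac{1}{87}\right) - \frac{32290}{16} = \frac{34429}{87} - \frac{16145}{8} = - \frac{1129183}{696}$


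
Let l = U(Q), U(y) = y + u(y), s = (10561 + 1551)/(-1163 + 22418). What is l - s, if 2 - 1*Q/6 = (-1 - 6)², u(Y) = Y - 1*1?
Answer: -12021187/21255 ≈ -565.57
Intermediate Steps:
u(Y) = -1 + Y (u(Y) = Y - 1 = -1 + Y)
s = 12112/21255 ≈ 0.56984
Q = -282 (Q = 12 - 6*(-1 - 6)² = 12 - 6*(-7)² = 12 - 6*49 = 12 - 294 = -282)
U(y) = -1 + 2*y (U(y) = y + (-1 + y) = -1 + 2*y)
l = -565 (l = -1 + 2*(-282) = -1 - 564 = -565)
l - s = -565 - 1*12112/21255 = -565 - 12112/21255 = -12021187/21255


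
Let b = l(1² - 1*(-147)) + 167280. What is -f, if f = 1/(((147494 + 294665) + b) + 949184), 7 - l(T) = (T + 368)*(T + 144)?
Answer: -1/1407958 ≈ -7.1025e-7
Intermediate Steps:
l(T) = 7 - (144 + T)*(368 + T) (l(T) = 7 - (T + 368)*(T + 144) = 7 - (368 + T)*(144 + T) = 7 - (144 + T)*(368 + T))
b = 16615 (b = (-52985 - (1² - 1*(-147))² - 512*(1² - 1*(-147))) + 167280 = (-52985 - (1 + 147)² - 512*(1 + 147)) + 167280 = (-52985 - 1*148² - 512*148) + 167280 = (-52985 - 1*21904 - 75776) + 167280 = (-52985 - 21904 - 75776) + 167280 = -150665 + 167280 = 16615)
f = 1/1407958 (f = 1/(((147494 + 294665) + 16615) + 949184) = 1/((442159 + 16615) + 949184) = 1/(458774 + 949184) = 1/1407958 ≈ 7.1025e-7)
-f = -1*1/1407958 = -1/1407958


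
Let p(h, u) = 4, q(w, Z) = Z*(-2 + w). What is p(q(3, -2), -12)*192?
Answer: 768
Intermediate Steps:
p(q(3, -2), -12)*192 = 4*192 = 768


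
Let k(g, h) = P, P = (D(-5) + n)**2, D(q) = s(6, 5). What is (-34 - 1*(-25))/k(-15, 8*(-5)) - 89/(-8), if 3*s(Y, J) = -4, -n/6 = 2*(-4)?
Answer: 217969/19600 ≈ 11.121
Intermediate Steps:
n = 48 (n = -12*(-4) = -6*(-8) = 48)
s(Y, J) = -4/3 (s(Y, J) = (1/3)*(-4) = -4/3)
D(q) = -4/3
P = 19600/9 (P = (-4/3 + 48)**2 = (140/3)**2 = 19600/9 ≈ 2177.8)
k(g, h) = 19600/9
(-34 - 1*(-25))/k(-15, 8*(-5)) - 89/(-8) = (-34 - 1*(-25))/(19600/9) - 89/(-8) = (-34 + 25)*(9/19600) - 89*(-1/8) = -9*9/19600 + 89/8 = -81/19600 + 89/8 = 217969/19600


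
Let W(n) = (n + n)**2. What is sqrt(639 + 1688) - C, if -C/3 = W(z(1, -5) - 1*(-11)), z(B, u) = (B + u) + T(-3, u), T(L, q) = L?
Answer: 192 + sqrt(2327) ≈ 240.24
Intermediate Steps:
z(B, u) = -3 + B + u (z(B, u) = (B + u) - 3 = -3 + B + u)
W(n) = 4*n**2 (W(n) = (2*n)**2 = 4*n**2)
C = -192 (C = -12*((-3 + 1 - 5) - 1*(-11))**2 = -12*(-7 + 11)**2 = -12*4**2 = -12*16 = -3*64 = -192)
sqrt(639 + 1688) - C = sqrt(639 + 1688) - 1*(-192) = sqrt(2327) + 192 = 192 + sqrt(2327)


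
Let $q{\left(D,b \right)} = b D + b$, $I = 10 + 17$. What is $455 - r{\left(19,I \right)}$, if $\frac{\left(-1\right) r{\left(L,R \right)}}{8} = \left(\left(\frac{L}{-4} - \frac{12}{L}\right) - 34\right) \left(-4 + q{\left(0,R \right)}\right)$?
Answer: $- \frac{129033}{19} \approx -6791.2$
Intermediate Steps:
$I = 27$
$q{\left(D,b \right)} = b + D b$ ($q{\left(D,b \right)} = D b + b = b + D b$)
$r{\left(L,R \right)} = - 8 \left(-4 + R\right) \left(-34 - \frac{12}{L} - \frac{L}{4}\right)$ ($r{\left(L,R \right)} = - 8 \left(\left(\frac{L}{-4} - \frac{12}{L}\right) - 34\right) \left(-4 + R \left(1 + 0\right)\right) = - 8 \left(\left(L \left(- \frac{1}{4}\right) - \frac{12}{L}\right) - 34\right) \left(-4 + R 1\right) = - 8 \left(\left(- \frac{L}{4} - \frac{12}{L}\right) - 34\right) \left(-4 + R\right) = - 8 \left(\left(- \frac{12}{L} - \frac{L}{4}\right) - 34\right) \left(-4 + R\right) = - 8 \left(-34 - \frac{12}{L} - \frac{L}{4}\right) \left(-4 + R\right) = - 8 \left(-4 + R\right) \left(-34 - \frac{12}{L} - \frac{L}{4}\right)$)
$455 - r{\left(19,I \right)} = 455 - \frac{2 \left(-192 + 48 \cdot 27 + 19 \left(-544 - 76 + 136 \cdot 27 + 19 \cdot 27\right)\right)}{19} = 455 - 2 \cdot \frac{1}{19} \left(-192 + 1296 + 19 \left(-544 - 76 + 3672 + 513\right)\right) = 455 - 2 \cdot \frac{1}{19} \left(-192 + 1296 + 19 \cdot 3565\right) = 455 - 2 \cdot \frac{1}{19} \left(-192 + 1296 + 67735\right) = 455 - 2 \cdot \frac{1}{19} \cdot 68839 = 455 - \frac{137678}{19} = - \frac{129033}{19}$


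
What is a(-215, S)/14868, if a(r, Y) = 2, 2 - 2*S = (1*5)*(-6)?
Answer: 1/7434 ≈ 0.00013452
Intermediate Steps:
S = 16 (S = 1 - 1*5*(-6)/2 = 1 - 5*(-6)/2 = 1 - 1/2*(-30) = 1 + 15 = 16)
a(-215, S)/14868 = 2/14868 = 2*(1/14868) = 1/7434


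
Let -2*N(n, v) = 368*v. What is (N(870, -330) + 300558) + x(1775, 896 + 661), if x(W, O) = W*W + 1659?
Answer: 3513562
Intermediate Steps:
N(n, v) = -184*v
x(W, O) = 1659 + W**2 (x(W, O) = W**2 + 1659 = 1659 + W**2)
(N(870, -330) + 300558) + x(1775, 896 + 661) = (-184*(-330) + 300558) + (1659 + 1775**2) = (60720 + 300558) + (1659 + 3150625) = 361278 + 3152284 = 3513562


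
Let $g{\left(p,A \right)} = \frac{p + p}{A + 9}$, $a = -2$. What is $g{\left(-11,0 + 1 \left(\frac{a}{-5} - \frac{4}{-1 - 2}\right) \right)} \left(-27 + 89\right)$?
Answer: $- \frac{20460}{161} \approx -127.08$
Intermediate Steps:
$g{\left(p,A \right)} = \frac{2 p}{9 + A}$
$g{\left(-11,0 + 1 \left(\frac{a}{-5} - \frac{4}{-1 - 2}\right) \right)} \left(-27 + 89\right) = 2 \left(-11\right) \frac{1}{9 + \left(0 + 1 \left(- \frac{2}{-5} - \frac{4}{-1 - 2}\right)\right)} \left(-27 + 89\right) = 2 \left(-11\right) \frac{1}{9 + \left(0 + 1 \left(\left(-2\right) \left(- \frac{1}{5}\right) - \frac{4}{-3}\right)\right)} 62 = 2 \left(-11\right) \frac{1}{9 + \left(0 + 1 \left(\frac{2}{5} - - \frac{4}{3}\right)\right)} 62 = 2 \left(-11\right) \frac{1}{9 + \left(0 + 1 \left(\frac{2}{5} + \frac{4}{3}\right)\right)} 62 = 2 \left(-11\right) \frac{1}{9 + \left(0 + 1 \cdot \frac{26}{15}\right)} 62 = 2 \left(-11\right) \frac{1}{9 + \left(0 + \frac{26}{15}\right)} 62 = 2 \left(-11\right) \frac{1}{9 + \frac{26}{15}} \cdot 62 = 2 \left(-11\right) \frac{1}{\frac{161}{15}} \cdot 62 = 2 \left(-11\right) \frac{15}{161} \cdot 62 = \left(- \frac{330}{161}\right) 62 = - \frac{20460}{161}$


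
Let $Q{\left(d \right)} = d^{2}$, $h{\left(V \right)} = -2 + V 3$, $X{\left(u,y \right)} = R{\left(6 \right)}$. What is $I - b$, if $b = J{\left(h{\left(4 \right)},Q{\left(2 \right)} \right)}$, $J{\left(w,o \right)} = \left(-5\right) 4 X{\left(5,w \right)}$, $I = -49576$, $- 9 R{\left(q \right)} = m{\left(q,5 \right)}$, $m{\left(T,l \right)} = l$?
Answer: $- \frac{446284}{9} \approx -49587.0$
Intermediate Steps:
$R{\left(q \right)} = - \frac{5}{9}$ ($R{\left(q \right)} = \left(- \frac{1}{9}\right) 5 = - \frac{5}{9}$)
$X{\left(u,y \right)} = - \frac{5}{9}$
$h{\left(V \right)} = -2 + 3 V$
$J{\left(w,o \right)} = \frac{100}{9}$ ($J{\left(w,o \right)} = \left(-5\right) 4 \left(- \frac{5}{9}\right) = \left(-20\right) \left(- \frac{5}{9}\right) = \frac{100}{9}$)
$b = \frac{100}{9} \approx 11.111$
$I - b = -49576 - \frac{100}{9} = - \frac{446284}{9}$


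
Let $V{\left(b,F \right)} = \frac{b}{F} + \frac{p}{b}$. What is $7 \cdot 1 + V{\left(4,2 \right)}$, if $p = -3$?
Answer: $\frac{33}{4} \approx 8.25$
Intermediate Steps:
$V{\left(b,F \right)} = - \frac{3}{b} + \frac{b}{F}$ ($V{\left(b,F \right)} = \frac{b}{F} - \frac{3}{b} = - \frac{3}{b} + \frac{b}{F}$)
$7 \cdot 1 + V{\left(4,2 \right)} = 7 \cdot 1 + \left(- \frac{3}{4} + \frac{4}{2}\right) = 7 + \left(\left(-3\right) \frac{1}{4} + 4 \cdot \frac{1}{2}\right) = 7 + \left(- \frac{3}{4} + 2\right) = 7 + \frac{5}{4} = \frac{33}{4}$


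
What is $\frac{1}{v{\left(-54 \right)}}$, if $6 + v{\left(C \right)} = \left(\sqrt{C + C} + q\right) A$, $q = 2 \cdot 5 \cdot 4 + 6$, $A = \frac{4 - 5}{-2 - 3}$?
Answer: $\frac{20}{91} - \frac{15 i \sqrt{3}}{182} \approx 0.21978 - 0.14275 i$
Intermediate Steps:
$A = \frac{1}{5}$ ($A = - \frac{1}{-5} = \left(-1\right) \left(- \frac{1}{5}\right) = \frac{1}{5} \approx 0.2$)
$q = 46$ ($q = 10 \cdot 4 + 6 = 40 + 6 = 46$)
$v{\left(C \right)} = \frac{16}{5} + \frac{\sqrt{2} \sqrt{C}}{5}$ ($v{\left(C \right)} = -6 + \left(\sqrt{C + C} + 46\right) \frac{1}{5} = -6 + \left(\sqrt{2 C} + 46\right) \frac{1}{5} = -6 + \left(\sqrt{2} \sqrt{C} + 46\right) \frac{1}{5} = -6 + \left(46 + \sqrt{2} \sqrt{C}\right) \frac{1}{5} = -6 + \left(\frac{46}{5} + \frac{\sqrt{2} \sqrt{C}}{5}\right) = \frac{16}{5} + \frac{\sqrt{2} \sqrt{C}}{5}$)
$\frac{1}{v{\left(-54 \right)}} = \frac{1}{\frac{16}{5} + \frac{\sqrt{2} \sqrt{-54}}{5}} = \frac{1}{\frac{16}{5} + \frac{\sqrt{2} \cdot 3 i \sqrt{6}}{5}} = \frac{1}{\frac{16}{5} + \frac{6 i \sqrt{3}}{5}}$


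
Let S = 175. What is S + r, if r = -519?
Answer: -344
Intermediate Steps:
S + r = 175 - 519 = -344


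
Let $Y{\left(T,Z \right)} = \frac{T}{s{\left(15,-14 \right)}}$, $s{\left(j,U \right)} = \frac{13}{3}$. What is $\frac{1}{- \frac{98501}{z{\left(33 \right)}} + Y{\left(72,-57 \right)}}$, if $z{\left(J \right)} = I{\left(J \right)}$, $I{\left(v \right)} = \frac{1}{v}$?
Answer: $- \frac{13}{42256713} \approx -3.0764 \cdot 10^{-7}$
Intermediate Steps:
$z{\left(J \right)} = \frac{1}{J}$
$s{\left(j,U \right)} = \frac{13}{3}$ ($s{\left(j,U \right)} = 13 \cdot \frac{1}{3} = \frac{13}{3}$)
$Y{\left(T,Z \right)} = \frac{3 T}{13}$ ($Y{\left(T,Z \right)} = \frac{T}{\frac{13}{3}} = T \frac{3}{13} = \frac{3 T}{13}$)
$\frac{1}{- \frac{98501}{z{\left(33 \right)}} + Y{\left(72,-57 \right)}} = \frac{1}{- \frac{98501}{\frac{1}{33}} + \frac{3}{13} \cdot 72} = \frac{1}{- 98501 \frac{1}{\frac{1}{33}} + \frac{216}{13}} = \frac{1}{\left(-98501\right) 33 + \frac{216}{13}} = \frac{1}{-3250533 + \frac{216}{13}} = \frac{1}{- \frac{42256713}{13}} = - \frac{13}{42256713}$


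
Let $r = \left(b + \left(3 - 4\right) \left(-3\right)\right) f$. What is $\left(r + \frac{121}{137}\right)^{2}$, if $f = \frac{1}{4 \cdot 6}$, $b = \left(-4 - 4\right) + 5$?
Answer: $\frac{14641}{18769} \approx 0.78006$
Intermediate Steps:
$b = -3$ ($b = -8 + 5 = -3$)
$f = \frac{1}{24} \approx 0.041667$
$r = 0$ ($r = \left(-3 + \left(3 - 4\right) \left(-3\right)\right) \frac{1}{24} = \left(-3 - -3\right) \frac{1}{24} = \left(-3 + 3\right) \frac{1}{24} = 0 \cdot \frac{1}{24} = 0$)
$\left(r + \frac{121}{137}\right)^{2} = \left(0 + \frac{121}{137}\right)^{2} = \left(\frac{121}{137}\right)^{2} = \frac{14641}{18769}$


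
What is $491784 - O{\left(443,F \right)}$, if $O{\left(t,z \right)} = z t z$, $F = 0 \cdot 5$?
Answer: $491784$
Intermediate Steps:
$F = 0$
$O{\left(t,z \right)} = t z^{2}$ ($O{\left(t,z \right)} = t z z = t z^{2}$)
$491784 - O{\left(443,F \right)} = 491784 - 443 \cdot 0^{2} = 491784 - 443 \cdot 0 = 491784 - 0 = 491784 + 0 = 491784$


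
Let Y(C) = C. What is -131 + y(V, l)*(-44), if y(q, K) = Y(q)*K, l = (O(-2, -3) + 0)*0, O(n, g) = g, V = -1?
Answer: -131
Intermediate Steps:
l = 0 (l = (-3 + 0)*0 = -3*0 = 0)
y(q, K) = K*q (y(q, K) = q*K = K*q)
-131 + y(V, l)*(-44) = -131 + (0*(-1))*(-44) = -131 + 0*(-44) = -131 + 0 = -131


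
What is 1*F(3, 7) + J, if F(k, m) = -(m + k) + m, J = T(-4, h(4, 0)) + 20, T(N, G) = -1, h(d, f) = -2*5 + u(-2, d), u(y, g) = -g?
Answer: 16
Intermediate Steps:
h(d, f) = -10 - d (h(d, f) = -2*5 - d = -10 - d)
J = 19 (J = -1 + 20 = 19)
F(k, m) = -k (F(k, m) = -(k + m) + m = (-k - m) + m = -k)
1*F(3, 7) + J = 1*(-1*3) + 19 = 1*(-3) + 19 = -3 + 19 = 16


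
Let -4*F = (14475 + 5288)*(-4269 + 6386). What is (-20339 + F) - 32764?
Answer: -42050683/4 ≈ -1.0513e+7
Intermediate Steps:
F = -41838271/4 (F = -(14475 + 5288)*(-4269 + 6386)/4 = -19763*2117/4 = -1/4*41838271 = -41838271/4 ≈ -1.0460e+7)
(-20339 + F) - 32764 = (-20339 - 41838271/4) - 32764 = -41919627/4 - 32764 = -42050683/4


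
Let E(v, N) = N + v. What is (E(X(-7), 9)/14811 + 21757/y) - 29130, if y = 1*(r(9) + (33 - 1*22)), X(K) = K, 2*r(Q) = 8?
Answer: -683269277/24685 ≈ -27680.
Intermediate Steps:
r(Q) = 4 (r(Q) = (½)*8 = 4)
y = 15 (y = 1*(4 + (33 - 1*22)) = 1*(4 + (33 - 22)) = 1*(4 + 11) = 1*15 = 15)
(E(X(-7), 9)/14811 + 21757/y) - 29130 = ((9 - 7)/14811 + 21757/15) - 29130 = (2*(1/14811) + 21757*(1/15)) - 29130 = (2/14811 + 21757/15) - 29130 = 35804773/24685 - 29130 = -683269277/24685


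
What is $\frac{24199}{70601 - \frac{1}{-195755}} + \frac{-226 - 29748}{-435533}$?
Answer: $\frac{353915460341847}{859897612099564} \approx 0.41158$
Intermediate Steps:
$\frac{24199}{70601 - \frac{1}{-195755}} + \frac{-226 - 29748}{-435533} = \frac{24199}{70601 - - \frac{1}{195755}} + \left(-226 - 29748\right) \left(- \frac{1}{435533}\right) = \frac{24199}{70601 + \frac{1}{195755}} - - \frac{4282}{62219} = \frac{24199}{\frac{13820498756}{195755}} + \frac{4282}{62219} = 24199 \cdot \frac{195755}{13820498756} + \frac{4282}{62219} = \frac{4737075245}{13820498756} + \frac{4282}{62219} = \frac{353915460341847}{859897612099564}$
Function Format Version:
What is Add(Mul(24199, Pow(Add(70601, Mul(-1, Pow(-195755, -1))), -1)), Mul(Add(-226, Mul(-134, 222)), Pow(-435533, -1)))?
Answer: Rational(353915460341847, 859897612099564) ≈ 0.41158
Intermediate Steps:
Add(Mul(24199, Pow(Add(70601, Mul(-1, Pow(-195755, -1))), -1)), Mul(Add(-226, Mul(-134, 222)), Pow(-435533, -1))) = Add(Mul(24199, Pow(Add(70601, Mul(-1, Rational(-1, 195755))), -1)), Mul(Add(-226, -29748), Rational(-1, 435533))) = Add(Mul(24199, Pow(Add(70601, Rational(1, 195755)), -1)), Mul(-29974, Rational(-1, 435533))) = Add(Mul(24199, Pow(Rational(13820498756, 195755), -1)), Rational(4282, 62219)) = Add(Mul(24199, Rational(195755, 13820498756)), Rational(4282, 62219)) = Add(Rational(4737075245, 13820498756), Rational(4282, 62219)) = Rational(353915460341847, 859897612099564)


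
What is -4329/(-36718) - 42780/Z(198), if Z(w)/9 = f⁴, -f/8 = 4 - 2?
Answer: 40939669/902381568 ≈ 0.045368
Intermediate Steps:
f = -16 (f = -8*(4 - 2) = -8*2 = -16)
Z(w) = 589824 (Z(w) = 9*(-16)⁴ = 9*65536 = 589824)
-4329/(-36718) - 42780/Z(198) = -4329/(-36718) - 42780/589824 = -4329*(-1/36718) - 42780*1/589824 = 4329/36718 - 3565/49152 = 40939669/902381568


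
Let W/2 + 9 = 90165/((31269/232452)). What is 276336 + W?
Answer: 16852752234/10423 ≈ 1.6169e+6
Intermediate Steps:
W = 13972502106/10423 (W = -18 + 2*(90165/((31269/232452))) = -18 + 2*(90165/((31269*(1/232452)))) = -18 + 2*(90165/(10423/77484)) = -18 + 2*(90165*(77484/10423)) = -18 + 2*(6986344860/10423) = -18 + 13972689720/10423 = 13972502106/10423 ≈ 1.3405e+6)
276336 + W = 276336 + 13972502106/10423 = 16852752234/10423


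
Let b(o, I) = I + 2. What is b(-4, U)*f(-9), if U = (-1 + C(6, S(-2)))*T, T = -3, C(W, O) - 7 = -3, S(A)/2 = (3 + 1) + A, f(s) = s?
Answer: 63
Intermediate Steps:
S(A) = 8 + 2*A (S(A) = 2*((3 + 1) + A) = 2*(4 + A) = 8 + 2*A)
C(W, O) = 4 (C(W, O) = 7 - 3 = 4)
U = -9 (U = (-1 + 4)*(-3) = 3*(-3) = -9)
b(o, I) = 2 + I
b(-4, U)*f(-9) = (2 - 9)*(-9) = -7*(-9) = 63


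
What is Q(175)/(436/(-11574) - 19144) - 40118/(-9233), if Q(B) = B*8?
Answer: 2184865366514/511446089609 ≈ 4.2719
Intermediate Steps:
Q(B) = 8*B
Q(175)/(436/(-11574) - 19144) - 40118/(-9233) = (8*175)/(436/(-11574) - 19144) - 40118/(-9233) = 1400/(436*(-1/11574) - 19144) - 40118*(-1/9233) = 1400/(-218/5787 - 19144) + 40118/9233 = 1400/(-110786546/5787) + 40118/9233 = 1400*(-5787/110786546) + 40118/9233 = -4050900/55393273 + 40118/9233 = 2184865366514/511446089609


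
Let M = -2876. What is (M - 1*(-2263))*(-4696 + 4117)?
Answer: 354927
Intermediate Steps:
(M - 1*(-2263))*(-4696 + 4117) = (-2876 - 1*(-2263))*(-4696 + 4117) = (-2876 + 2263)*(-579) = -613*(-579) = 354927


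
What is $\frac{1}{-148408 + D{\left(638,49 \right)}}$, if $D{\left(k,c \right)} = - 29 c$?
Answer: $- \frac{1}{149829} \approx -6.6743 \cdot 10^{-6}$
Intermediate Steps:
$\frac{1}{-148408 + D{\left(638,49 \right)}} = \frac{1}{-148408 - 1421} = \frac{1}{-149829} = - \frac{1}{149829}$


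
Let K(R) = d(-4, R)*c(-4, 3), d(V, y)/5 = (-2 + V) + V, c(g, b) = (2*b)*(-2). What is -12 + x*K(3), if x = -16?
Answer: -9612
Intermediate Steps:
c(g, b) = -4*b
d(V, y) = -10 + 10*V (d(V, y) = 5*((-2 + V) + V) = 5*(-2 + 2*V) = -10 + 10*V)
K(R) = 600 (K(R) = (-10 + 10*(-4))*(-4*3) = (-10 - 40)*(-12) = -50*(-12) = 600)
-12 + x*K(3) = -12 - 16*600 = -12 - 9600 = -9612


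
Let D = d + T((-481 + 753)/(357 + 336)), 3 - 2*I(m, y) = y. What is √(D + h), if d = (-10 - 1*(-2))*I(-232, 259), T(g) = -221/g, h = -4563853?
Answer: 3*I*√8112697/4 ≈ 2136.2*I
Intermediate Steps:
I(m, y) = 3/2 - y/2
d = 1024 (d = (-10 - 1*(-2))*(3/2 - ½*259) = (-10 + 2)*(3/2 - 259/2) = -8*(-128) = 1024)
D = 7375/16 (D = 1024 - 221*(357 + 336)/(-481 + 753) = 1024 - 221/(272/693) = 1024 - 221/(272*(1/693)) = 1024 - 221/272/693 = 1024 - 221*693/272 = 1024 - 9009/16 = 7375/16 ≈ 460.94)
√(D + h) = √(7375/16 - 4563853) = √(-73014273/16) = 3*I*√8112697/4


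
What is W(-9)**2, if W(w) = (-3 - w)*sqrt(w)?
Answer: -324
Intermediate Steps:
W(w) = sqrt(w)*(-3 - w)
W(-9)**2 = (sqrt(-9)*(-3 - 1*(-9)))**2 = ((3*I)*(-3 + 9))**2 = ((3*I)*6)**2 = (18*I)**2 = -324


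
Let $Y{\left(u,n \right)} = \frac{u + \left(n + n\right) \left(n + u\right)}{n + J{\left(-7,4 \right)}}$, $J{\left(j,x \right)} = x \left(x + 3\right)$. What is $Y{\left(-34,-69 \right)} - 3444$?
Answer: $- \frac{155384}{41} \approx -3789.9$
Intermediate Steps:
$J{\left(j,x \right)} = x \left(3 + x\right)$
$Y{\left(u,n \right)} = \frac{u + 2 n \left(n + u\right)}{28 + n}$ ($Y{\left(u,n \right)} = \frac{u + \left(n + n\right) \left(n + u\right)}{n + 4 \left(3 + 4\right)} = \frac{u + 2 n \left(n + u\right)}{n + 4 \cdot 7} = \frac{u + 2 n \left(n + u\right)}{n + 28} = \frac{u + 2 n \left(n + u\right)}{28 + n}$)
$Y{\left(-34,-69 \right)} - 3444 = \frac{-34 + 2 \left(-69\right)^{2} + 2 \left(-69\right) \left(-34\right)}{28 - 69} - 3444 = \frac{-34 + 2 \cdot 4761 + 4692}{-41} - 3444 = - \frac{-34 + 9522 + 4692}{41} - 3444 = \left(- \frac{1}{41}\right) 14180 - 3444 = - \frac{14180}{41} - 3444 = - \frac{155384}{41}$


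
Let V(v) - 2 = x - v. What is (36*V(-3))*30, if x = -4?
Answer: 1080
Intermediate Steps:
V(v) = -2 - v (V(v) = 2 + (-4 - v) = -2 - v)
(36*V(-3))*30 = (36*(-2 - 1*(-3)))*30 = (36*(-2 + 3))*30 = (36*1)*30 = 36*30 = 1080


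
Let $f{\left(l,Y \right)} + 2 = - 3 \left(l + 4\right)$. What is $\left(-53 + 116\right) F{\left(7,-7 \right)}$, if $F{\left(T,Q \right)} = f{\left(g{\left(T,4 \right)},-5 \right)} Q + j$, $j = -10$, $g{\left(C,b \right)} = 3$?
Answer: $9513$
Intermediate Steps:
$f{\left(l,Y \right)} = -14 - 3 l$ ($f{\left(l,Y \right)} = -2 - 3 \left(l + 4\right) = -2 - 3 \left(4 + l\right) = -2 - \left(12 + 3 l\right) = -14 - 3 l$)
$F{\left(T,Q \right)} = -10 - 23 Q$ ($F{\left(T,Q \right)} = \left(-14 - 9\right) Q - 10 = - 23 Q - 10 = -10 - 23 Q$)
$\left(-53 + 116\right) F{\left(7,-7 \right)} = \left(-53 + 116\right) \left(-10 - -161\right) = 63 \left(-10 + 161\right) = 63 \cdot 151 = 9513$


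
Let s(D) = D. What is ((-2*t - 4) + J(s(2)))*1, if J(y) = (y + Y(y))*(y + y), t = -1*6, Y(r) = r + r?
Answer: 32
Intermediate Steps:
Y(r) = 2*r
t = -6
J(y) = 6*y**2 (J(y) = (y + 2*y)*(y + y) = (3*y)*(2*y) = 6*y**2)
((-2*t - 4) + J(s(2)))*1 = ((-2*(-6) - 4) + 6*2**2)*1 = ((12 - 4) + 6*4)*1 = (8 + 24)*1 = 32*1 = 32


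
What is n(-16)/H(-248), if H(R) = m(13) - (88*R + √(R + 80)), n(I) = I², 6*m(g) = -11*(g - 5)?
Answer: 6281088/535103087 + 576*I*√42/535103087 ≈ 0.011738 + 6.976e-6*I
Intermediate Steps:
m(g) = 55/6 - 11*g/6 (m(g) = (-11*(g - 5))/6 = (-11*(-5 + g))/6 = (55 - 11*g)/6 = 55/6 - 11*g/6)
H(R) = -44/3 - √(80 + R) - 88*R (H(R) = (55/6 - 11/6*13) - (88*R + √(R + 80)) = (55/6 - 143/6) - (88*R + √(80 + R)) = -44/3 - (√(80 + R) + 88*R) = -44/3 + (-√(80 + R) - 88*R) = -44/3 - √(80 + R) - 88*R)
n(-16)/H(-248) = (-16)²/(-44/3 - √(80 - 248) - 88*(-248)) = 256/(-44/3 - √(-168) + 21824) = 256/(-44/3 - 2*I*√42 + 21824) = 256/(65428/3 - 2*I*√42)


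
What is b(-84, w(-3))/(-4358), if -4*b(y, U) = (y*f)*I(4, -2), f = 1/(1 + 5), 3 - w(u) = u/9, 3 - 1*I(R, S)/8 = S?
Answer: -70/2179 ≈ -0.032125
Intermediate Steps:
I(R, S) = 24 - 8*S
w(u) = 3 - u/9
f = ⅙ (f = 1/6 = ⅙ ≈ 0.16667)
b(y, U) = -5*y/3 (b(y, U) = -y*(⅙)*(24 - 8*(-2))/4 = -y/6*(24 + 16)/4 = -y/6*40/4 = -5*y/3)
b(-84, w(-3))/(-4358) = -5/3*(-84)/(-4358) = 140*(-1/4358) = -70/2179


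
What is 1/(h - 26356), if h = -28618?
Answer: -1/54974 ≈ -1.8190e-5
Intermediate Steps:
1/(h - 26356) = 1/(-28618 - 26356) = 1/(-54974) = -1/54974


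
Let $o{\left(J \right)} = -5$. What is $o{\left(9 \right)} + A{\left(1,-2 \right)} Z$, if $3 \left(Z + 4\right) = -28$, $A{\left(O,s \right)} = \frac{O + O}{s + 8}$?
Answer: $- \frac{85}{9} \approx -9.4444$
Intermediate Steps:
$A{\left(O,s \right)} = \frac{2 O}{8 + s}$
$Z = - \frac{40}{3}$ ($Z = -4 + \frac{1}{3} \left(-28\right) = -4 - \frac{28}{3} = - \frac{40}{3} \approx -13.333$)
$o{\left(9 \right)} + A{\left(1,-2 \right)} Z = -5 + 2 \cdot 1 \frac{1}{8 - 2} \left(- \frac{40}{3}\right) = -5 + 2 \cdot 1 \cdot \frac{1}{6} \left(- \frac{40}{3}\right) = -5 + \frac{1}{3} \left(- \frac{40}{3}\right) = -5 - \frac{40}{9} = - \frac{85}{9}$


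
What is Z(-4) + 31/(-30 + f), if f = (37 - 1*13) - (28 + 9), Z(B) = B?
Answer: -203/43 ≈ -4.7209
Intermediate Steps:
f = -13 (f = (37 - 13) - 1*37 = 24 - 37 = -13)
Z(-4) + 31/(-30 + f) = -4 + 31/(-30 - 13) = -4 + 31/(-43) = -4 - 1/43*31 = -4 - 31/43 = -203/43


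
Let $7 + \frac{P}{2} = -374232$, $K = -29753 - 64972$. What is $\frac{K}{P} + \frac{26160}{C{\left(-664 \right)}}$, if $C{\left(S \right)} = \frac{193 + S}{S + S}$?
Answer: $\frac{8667509868305}{117511046} \approx 73759.0$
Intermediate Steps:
$C{\left(S \right)} = \frac{193 + S}{2 S}$
$K = -94725$ ($K = -29753 - 64972 = -94725$)
$P = -748478$ ($P = -14 + 2 \left(-374232\right) = -14 - 748464 = -748478$)
$\frac{K}{P} + \frac{26160}{C{\left(-664 \right)}} = - \frac{94725}{-748478} + \frac{26160}{\frac{1}{2} \frac{1}{-664} \left(193 - 664\right)} = \left(-94725\right) \left(- \frac{1}{748478}\right) + \frac{26160}{\frac{1}{2} \left(- \frac{1}{664}\right) \left(-471\right)} = \frac{94725}{748478} + \frac{26160}{\frac{471}{1328}} = \frac{94725}{748478} + 26160 \cdot \frac{1328}{471} = \frac{94725}{748478} + \frac{11580160}{157} = \frac{8667509868305}{117511046}$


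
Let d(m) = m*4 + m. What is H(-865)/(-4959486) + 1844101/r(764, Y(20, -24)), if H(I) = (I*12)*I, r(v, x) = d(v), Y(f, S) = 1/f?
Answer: 1518582409681/3157539420 ≈ 480.94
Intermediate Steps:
d(m) = 5*m (d(m) = 4*m + m = 5*m)
r(v, x) = 5*v
H(I) = 12*I² (H(I) = (12*I)*I = 12*I²)
H(-865)/(-4959486) + 1844101/r(764, Y(20, -24)) = (12*(-865)²)/(-4959486) + 1844101/((5*764)) = (12*748225)*(-1/4959486) + 1844101/3820 = 8978700*(-1/4959486) + 1844101*(1/3820) = -1496450/826581 + 1844101/3820 = 1518582409681/3157539420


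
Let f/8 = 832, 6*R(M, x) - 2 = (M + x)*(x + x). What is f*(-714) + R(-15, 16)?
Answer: -14257135/3 ≈ -4.7524e+6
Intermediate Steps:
R(M, x) = 1/3 + x*(M + x)/3 (R(M, x) = 1/3 + ((M + x)*(x + x))/6 = 1/3 + ((M + x)*(2*x))/6 = 1/3 + (2*x*(M + x))/6 = 1/3 + x*(M + x)/3)
f = 6656 (f = 8*832 = 6656)
f*(-714) + R(-15, 16) = 6656*(-714) + (1/3 + (1/3)*16**2 + (1/3)*(-15)*16) = -4752384 + (1/3 + (1/3)*256 - 80) = -4752384 + (1/3 + 256/3 - 80) = -4752384 + 17/3 = -14257135/3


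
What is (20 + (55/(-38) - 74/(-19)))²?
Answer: 727609/1444 ≈ 503.88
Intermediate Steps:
(20 + (55/(-38) - 74/(-19)))² = (20 + (55*(-1/38) - 74*(-1/19)))² = (20 + (-55/38 + 74/19))² = (20 + 93/38)² = (853/38)² = 727609/1444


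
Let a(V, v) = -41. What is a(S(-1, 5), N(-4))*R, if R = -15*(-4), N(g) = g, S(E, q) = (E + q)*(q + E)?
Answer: -2460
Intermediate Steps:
S(E, q) = (E + q)² (S(E, q) = (E + q)*(E + q) = (E + q)²)
R = 60
a(S(-1, 5), N(-4))*R = -41*60 = -2460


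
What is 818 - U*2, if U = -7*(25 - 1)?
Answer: 1154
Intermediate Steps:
U = -168 (U = -7*24 = -168)
818 - U*2 = 818 - (-168)*2 = 818 - 1*(-336) = 818 + 336 = 1154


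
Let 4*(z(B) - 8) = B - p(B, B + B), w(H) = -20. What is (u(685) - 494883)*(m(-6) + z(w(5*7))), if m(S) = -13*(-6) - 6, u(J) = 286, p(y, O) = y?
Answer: -39567760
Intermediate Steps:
z(B) = 8 (z(B) = 8 + (B - B)/4 = 8 + (¼)*0 = 8 + 0 = 8)
m(S) = 72 (m(S) = 78 - 6 = 72)
(u(685) - 494883)*(m(-6) + z(w(5*7))) = (286 - 494883)*(72 + 8) = -494597*80 = -39567760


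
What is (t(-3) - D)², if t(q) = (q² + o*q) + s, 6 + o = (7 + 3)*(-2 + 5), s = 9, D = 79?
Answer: 17689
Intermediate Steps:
o = 24 (o = -6 + (7 + 3)*(-2 + 5) = -6 + 10*3 = -6 + 30 = 24)
t(q) = 9 + q² + 24*q (t(q) = (q² + 24*q) + 9 = 9 + q² + 24*q)
(t(-3) - D)² = ((9 + (-3)² + 24*(-3)) - 1*79)² = ((9 + 9 - 72) - 79)² = (-54 - 79)² = (-133)² = 17689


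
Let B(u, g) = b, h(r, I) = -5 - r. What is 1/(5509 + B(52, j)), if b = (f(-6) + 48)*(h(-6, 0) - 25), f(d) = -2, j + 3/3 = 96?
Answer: 1/4405 ≈ 0.00022701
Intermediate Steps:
j = 95 (j = -1 + 96 = 95)
b = -1104 (b = (-2 + 48)*((-5 - 1*(-6)) - 25) = 46*((-5 + 6) - 25) = 46*(1 - 25) = 46*(-24) = -1104)
B(u, g) = -1104
1/(5509 + B(52, j)) = 1/(5509 - 1104) = 1/4405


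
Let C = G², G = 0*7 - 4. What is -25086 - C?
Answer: -25102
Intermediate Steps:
G = -4 (G = 0 - 4 = -4)
C = 16 (C = (-4)² = 16)
-25086 - C = -25086 - 1*16 = -25086 - 16 = -25102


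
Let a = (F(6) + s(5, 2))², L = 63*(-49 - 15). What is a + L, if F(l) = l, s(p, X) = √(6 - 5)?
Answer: -3983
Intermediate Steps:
L = -4032 (L = 63*(-64) = -4032)
s(p, X) = 1 (s(p, X) = √1 = 1)
a = 49 (a = (6 + 1)² = 7² = 49)
a + L = 49 - 4032 = -3983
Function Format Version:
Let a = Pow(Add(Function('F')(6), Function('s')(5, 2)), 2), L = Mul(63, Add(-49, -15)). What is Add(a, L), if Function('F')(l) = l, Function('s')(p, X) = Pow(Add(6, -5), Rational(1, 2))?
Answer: -3983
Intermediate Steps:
L = -4032 (L = Mul(63, -64) = -4032)
Function('s')(p, X) = 1 (Function('s')(p, X) = Pow(1, Rational(1, 2)) = 1)
a = 49 (a = Pow(Add(6, 1), 2) = Pow(7, 2) = 49)
Add(a, L) = Add(49, -4032) = -3983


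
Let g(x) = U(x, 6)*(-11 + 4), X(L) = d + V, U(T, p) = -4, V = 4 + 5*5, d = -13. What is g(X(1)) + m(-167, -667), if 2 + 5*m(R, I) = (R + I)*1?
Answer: -696/5 ≈ -139.20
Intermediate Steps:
V = 29 (V = 4 + 25 = 29)
m(R, I) = -⅖ + I/5 + R/5 (m(R, I) = -⅖ + ((R + I)*1)/5 = -⅖ + ((I + R)*1)/5 = -⅖ + (I + R)/5 = -⅖ + (I/5 + R/5) = -⅖ + I/5 + R/5)
X(L) = 16 (X(L) = -13 + 29 = 16)
g(x) = 28 (g(x) = -4*(-11 + 4) = -4*(-7) = 28)
g(X(1)) + m(-167, -667) = 28 + (-⅖ + (⅕)*(-667) + (⅕)*(-167)) = 28 + (-⅖ - 667/5 - 167/5) = 28 - 836/5 = -696/5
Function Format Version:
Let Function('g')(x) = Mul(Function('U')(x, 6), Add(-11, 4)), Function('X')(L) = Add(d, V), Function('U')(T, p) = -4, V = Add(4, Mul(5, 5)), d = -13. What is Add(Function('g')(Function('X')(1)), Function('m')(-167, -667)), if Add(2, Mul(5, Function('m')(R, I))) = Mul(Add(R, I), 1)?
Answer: Rational(-696, 5) ≈ -139.20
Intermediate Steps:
V = 29 (V = Add(4, 25) = 29)
Function('m')(R, I) = Add(Rational(-2, 5), Mul(Rational(1, 5), I), Mul(Rational(1, 5), R)) (Function('m')(R, I) = Add(Rational(-2, 5), Mul(Rational(1, 5), Mul(Add(R, I), 1))) = Add(Rational(-2, 5), Mul(Rational(1, 5), Mul(Add(I, R), 1))) = Add(Rational(-2, 5), Mul(Rational(1, 5), Add(I, R))) = Add(Rational(-2, 5), Add(Mul(Rational(1, 5), I), Mul(Rational(1, 5), R))) = Add(Rational(-2, 5), Mul(Rational(1, 5), I), Mul(Rational(1, 5), R)))
Function('X')(L) = 16 (Function('X')(L) = Add(-13, 29) = 16)
Function('g')(x) = 28 (Function('g')(x) = Mul(-4, Add(-11, 4)) = Mul(-4, -7) = 28)
Add(Function('g')(Function('X')(1)), Function('m')(-167, -667)) = Add(28, Add(Rational(-2, 5), Mul(Rational(1, 5), -667), Mul(Rational(1, 5), -167))) = Add(28, Add(Rational(-2, 5), Rational(-667, 5), Rational(-167, 5))) = Add(28, Rational(-836, 5)) = Rational(-696, 5)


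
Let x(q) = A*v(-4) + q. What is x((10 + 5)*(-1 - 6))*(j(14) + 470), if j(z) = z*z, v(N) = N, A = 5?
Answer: -83250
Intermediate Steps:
j(z) = z**2
x(q) = -20 + q (x(q) = 5*(-4) + q = -20 + q)
x((10 + 5)*(-1 - 6))*(j(14) + 470) = (-20 + (10 + 5)*(-1 - 6))*(14**2 + 470) = (-20 + 15*(-7))*(196 + 470) = (-20 - 105)*666 = -125*666 = -83250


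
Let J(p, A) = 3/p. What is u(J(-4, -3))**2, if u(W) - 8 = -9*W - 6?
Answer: 1225/16 ≈ 76.563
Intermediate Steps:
u(W) = 2 - 9*W (u(W) = 8 + (-9*W - 6) = 8 + (-6 - 9*W) = 2 - 9*W)
u(J(-4, -3))**2 = (2 - 27/(-4))**2 = (2 - 27*(-1)/4)**2 = (2 - 9*(-3/4))**2 = (2 + 27/4)**2 = (35/4)**2 = 1225/16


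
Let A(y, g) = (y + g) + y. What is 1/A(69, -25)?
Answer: 1/113 ≈ 0.0088496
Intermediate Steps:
A(y, g) = g + 2*y (A(y, g) = (g + y) + y = g + 2*y)
1/A(69, -25) = 1/(-25 + 2*69) = 1/(-25 + 138) = 1/113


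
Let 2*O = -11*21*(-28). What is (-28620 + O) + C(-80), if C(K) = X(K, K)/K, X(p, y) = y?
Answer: -25385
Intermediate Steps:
O = 3234 (O = (-11*21*(-28))/2 = (-231*(-28))/2 = (½)*6468 = 3234)
C(K) = 1 (C(K) = K/K = 1)
(-28620 + O) + C(-80) = (-28620 + 3234) + 1 = -25386 + 1 = -25385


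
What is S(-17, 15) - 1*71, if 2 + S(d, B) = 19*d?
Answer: -396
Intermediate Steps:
S(d, B) = -2 + 19*d
S(-17, 15) - 1*71 = (-2 + 19*(-17)) - 1*71 = (-2 - 323) - 71 = -325 - 71 = -396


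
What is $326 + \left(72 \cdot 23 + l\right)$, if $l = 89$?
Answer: $2071$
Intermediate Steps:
$326 + \left(72 \cdot 23 + l\right) = 326 + \left(72 \cdot 23 + 89\right) = 326 + \left(1656 + 89\right) = 326 + 1745 = 2071$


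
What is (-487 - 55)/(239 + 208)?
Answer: -542/447 ≈ -1.2125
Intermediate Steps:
(-487 - 55)/(239 + 208) = -542/447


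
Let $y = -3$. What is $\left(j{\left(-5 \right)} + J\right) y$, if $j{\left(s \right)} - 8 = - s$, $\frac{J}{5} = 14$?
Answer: $-249$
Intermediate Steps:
$J = 70$ ($J = 5 \cdot 14 = 70$)
$j{\left(s \right)} = 8 - s$
$\left(j{\left(-5 \right)} + J\right) y = \left(\left(8 - -5\right) + 70\right) \left(-3\right) = \left(\left(8 + 5\right) + 70\right) \left(-3\right) = \left(13 + 70\right) \left(-3\right) = 83 \left(-3\right) = -249$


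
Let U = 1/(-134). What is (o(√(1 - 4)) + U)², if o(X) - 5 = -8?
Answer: 162409/17956 ≈ 9.0448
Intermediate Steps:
U = -1/134 ≈ -0.0074627
o(X) = -3 (o(X) = 5 - 8 = -3)
(o(√(1 - 4)) + U)² = (-3 - 1/134)² = (-403/134)² = 162409/17956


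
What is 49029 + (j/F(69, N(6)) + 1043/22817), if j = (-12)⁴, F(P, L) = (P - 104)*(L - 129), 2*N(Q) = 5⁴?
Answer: 14368700462296/293084365 ≈ 49026.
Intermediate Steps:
N(Q) = 625/2 (N(Q) = (½)*5⁴ = (½)*625 = 625/2)
F(P, L) = (-129 + L)*(-104 + P) (F(P, L) = (-104 + P)*(-129 + L) = (-129 + L)*(-104 + P))
j = 20736
49029 + (j/F(69, N(6)) + 1043/22817) = 49029 + (20736/(13416 - 129*69 - 104*625/2 + (625/2)*69) + 1043/22817) = 49029 + (20736/(13416 - 8901 - 32500 + 43125/2) + 1043*(1/22817)) = 49029 + (20736/(-12845/2) + 1043/22817) = 49029 + (20736*(-2/12845) + 1043/22817) = 49029 + (-41472/12845 + 1043/22817) = 49029 - 932869289/293084365 = 14368700462296/293084365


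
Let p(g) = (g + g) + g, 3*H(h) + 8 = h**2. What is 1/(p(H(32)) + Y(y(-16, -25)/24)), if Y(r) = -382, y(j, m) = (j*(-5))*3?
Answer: 1/634 ≈ 0.0015773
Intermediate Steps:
y(j, m) = -15*j (y(j, m) = -5*j*3 = -15*j)
H(h) = -8/3 + h**2/3
p(g) = 3*g (p(g) = 2*g + g = 3*g)
1/(p(H(32)) + Y(y(-16, -25)/24)) = 1/(3*(-8/3 + (1/3)*32**2) - 382) = 1/(3*(-8/3 + (1/3)*1024) - 382) = 1/(3*(-8/3 + 1024/3) - 382) = 1/(3*(1016/3) - 382) = 1/(1016 - 382) = 1/634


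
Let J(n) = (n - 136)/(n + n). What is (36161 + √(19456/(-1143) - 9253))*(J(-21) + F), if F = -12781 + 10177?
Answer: -3949178971/42 - 109211*I*√1345645645/16002 ≈ -9.4028e+7 - 2.5036e+5*I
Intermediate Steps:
F = -2604
J(n) = (-136 + n)/(2*n) (J(n) = (-136 + n)/((2*n)) = (-136 + n)*(1/(2*n)) = (-136 + n)/(2*n))
(36161 + √(19456/(-1143) - 9253))*(J(-21) + F) = (36161 + √(19456/(-1143) - 9253))*((½)*(-136 - 21)/(-21) - 2604) = (36161 + √(19456*(-1/1143) - 9253))*((½)*(-1/21)*(-157) - 2604) = (36161 + √(-19456/1143 - 9253))*(157/42 - 2604) = (36161 + √(-10595635/1143))*(-109211/42) = (36161 + I*√1345645645/381)*(-109211/42) = -3949178971/42 - 109211*I*√1345645645/16002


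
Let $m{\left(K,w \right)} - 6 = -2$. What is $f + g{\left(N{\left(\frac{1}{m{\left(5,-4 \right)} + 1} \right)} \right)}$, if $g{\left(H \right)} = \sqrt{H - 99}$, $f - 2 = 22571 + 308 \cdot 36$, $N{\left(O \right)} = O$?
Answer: $33661 + \frac{i \sqrt{2470}}{5} \approx 33661.0 + 9.9398 i$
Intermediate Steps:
$m{\left(K,w \right)} = 4$ ($m{\left(K,w \right)} = 6 - 2 = 4$)
$f = 33661$ ($f = 2 + \left(22571 + 308 \cdot 36\right) = 2 + \left(22571 + 11088\right) = 2 + 33659 = 33661$)
$g{\left(H \right)} = \sqrt{-99 + H}$
$f + g{\left(N{\left(\frac{1}{m{\left(5,-4 \right)} + 1} \right)} \right)} = 33661 + \sqrt{-99 + \frac{1}{4 + 1}} = 33661 + \sqrt{-99 + \frac{1}{5}} = 33661 + \sqrt{- \frac{494}{5}} = 33661 + \frac{i \sqrt{2470}}{5}$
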